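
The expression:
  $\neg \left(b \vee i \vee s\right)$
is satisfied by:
  {b: False, i: False, s: False}


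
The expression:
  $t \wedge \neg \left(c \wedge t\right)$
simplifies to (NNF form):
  $t \wedge \neg c$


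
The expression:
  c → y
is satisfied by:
  {y: True, c: False}
  {c: False, y: False}
  {c: True, y: True}


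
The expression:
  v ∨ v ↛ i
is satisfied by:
  {v: True}


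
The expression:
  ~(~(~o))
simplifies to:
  ~o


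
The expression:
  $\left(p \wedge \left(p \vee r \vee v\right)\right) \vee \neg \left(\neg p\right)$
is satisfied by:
  {p: True}


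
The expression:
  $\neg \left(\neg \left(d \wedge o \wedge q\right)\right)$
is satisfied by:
  {o: True, d: True, q: True}


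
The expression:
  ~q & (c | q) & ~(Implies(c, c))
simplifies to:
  False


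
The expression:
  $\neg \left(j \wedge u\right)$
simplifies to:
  $\neg j \vee \neg u$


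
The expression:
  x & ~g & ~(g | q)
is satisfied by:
  {x: True, q: False, g: False}


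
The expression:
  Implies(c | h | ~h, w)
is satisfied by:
  {w: True}


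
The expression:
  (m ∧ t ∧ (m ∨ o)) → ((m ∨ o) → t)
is always true.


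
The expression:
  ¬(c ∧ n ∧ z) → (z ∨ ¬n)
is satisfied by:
  {z: True, n: False}
  {n: False, z: False}
  {n: True, z: True}


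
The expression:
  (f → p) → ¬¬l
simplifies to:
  l ∨ (f ∧ ¬p)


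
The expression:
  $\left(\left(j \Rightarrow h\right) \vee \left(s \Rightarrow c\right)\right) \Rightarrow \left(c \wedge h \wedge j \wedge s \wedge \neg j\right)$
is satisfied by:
  {j: True, s: True, h: False, c: False}


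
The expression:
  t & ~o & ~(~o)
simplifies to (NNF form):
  False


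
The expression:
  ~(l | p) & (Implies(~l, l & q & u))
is never true.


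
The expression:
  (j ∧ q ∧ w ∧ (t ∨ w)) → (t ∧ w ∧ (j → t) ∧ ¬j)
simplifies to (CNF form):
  ¬j ∨ ¬q ∨ ¬w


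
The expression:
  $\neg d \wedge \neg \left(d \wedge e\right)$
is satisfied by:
  {d: False}


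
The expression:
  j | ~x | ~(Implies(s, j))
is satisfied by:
  {s: True, j: True, x: False}
  {s: True, j: False, x: False}
  {j: True, s: False, x: False}
  {s: False, j: False, x: False}
  {x: True, s: True, j: True}
  {x: True, s: True, j: False}
  {x: True, j: True, s: False}


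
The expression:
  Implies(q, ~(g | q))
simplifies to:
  ~q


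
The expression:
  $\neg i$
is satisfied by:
  {i: False}


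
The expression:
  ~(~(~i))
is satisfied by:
  {i: False}


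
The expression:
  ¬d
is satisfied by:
  {d: False}


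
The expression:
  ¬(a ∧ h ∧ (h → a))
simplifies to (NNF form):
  ¬a ∨ ¬h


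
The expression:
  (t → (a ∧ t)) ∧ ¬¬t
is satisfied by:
  {t: True, a: True}


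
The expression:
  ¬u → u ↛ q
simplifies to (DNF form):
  u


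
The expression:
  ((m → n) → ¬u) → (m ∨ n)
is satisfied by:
  {n: True, m: True, u: True}
  {n: True, m: True, u: False}
  {n: True, u: True, m: False}
  {n: True, u: False, m: False}
  {m: True, u: True, n: False}
  {m: True, u: False, n: False}
  {u: True, m: False, n: False}


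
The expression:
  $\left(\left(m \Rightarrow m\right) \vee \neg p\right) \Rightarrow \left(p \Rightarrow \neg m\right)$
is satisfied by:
  {p: False, m: False}
  {m: True, p: False}
  {p: True, m: False}


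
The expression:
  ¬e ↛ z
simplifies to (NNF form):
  z ∨ ¬e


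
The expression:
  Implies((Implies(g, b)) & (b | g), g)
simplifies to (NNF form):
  g | ~b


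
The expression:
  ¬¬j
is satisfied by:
  {j: True}


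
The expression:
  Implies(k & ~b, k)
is always true.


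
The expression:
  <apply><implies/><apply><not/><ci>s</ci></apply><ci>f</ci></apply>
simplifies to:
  <apply><or/><ci>f</ci><ci>s</ci></apply>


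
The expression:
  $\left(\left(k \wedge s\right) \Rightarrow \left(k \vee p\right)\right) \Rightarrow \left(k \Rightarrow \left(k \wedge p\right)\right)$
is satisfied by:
  {p: True, k: False}
  {k: False, p: False}
  {k: True, p: True}


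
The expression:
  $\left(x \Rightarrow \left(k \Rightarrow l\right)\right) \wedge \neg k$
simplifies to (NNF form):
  $\neg k$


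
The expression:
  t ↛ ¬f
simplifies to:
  f ∧ t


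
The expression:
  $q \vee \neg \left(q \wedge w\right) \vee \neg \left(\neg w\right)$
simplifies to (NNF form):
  $\text{True}$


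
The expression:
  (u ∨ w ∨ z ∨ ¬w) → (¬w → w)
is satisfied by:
  {w: True}


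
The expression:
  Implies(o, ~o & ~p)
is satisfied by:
  {o: False}


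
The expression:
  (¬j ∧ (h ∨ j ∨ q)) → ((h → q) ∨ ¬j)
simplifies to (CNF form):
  True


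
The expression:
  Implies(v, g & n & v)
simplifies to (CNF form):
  (g | ~v) & (n | ~v)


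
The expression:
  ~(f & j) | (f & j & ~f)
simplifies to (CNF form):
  ~f | ~j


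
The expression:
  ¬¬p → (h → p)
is always true.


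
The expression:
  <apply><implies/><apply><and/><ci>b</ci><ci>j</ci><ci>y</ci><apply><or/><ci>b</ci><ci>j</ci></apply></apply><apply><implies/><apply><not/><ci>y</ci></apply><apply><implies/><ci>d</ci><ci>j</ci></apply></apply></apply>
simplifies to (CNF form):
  <true/>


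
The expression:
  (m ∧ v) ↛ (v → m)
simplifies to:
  False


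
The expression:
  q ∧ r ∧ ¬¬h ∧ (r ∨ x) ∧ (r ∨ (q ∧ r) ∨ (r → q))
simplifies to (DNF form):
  h ∧ q ∧ r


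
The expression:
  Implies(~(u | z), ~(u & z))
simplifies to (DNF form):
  True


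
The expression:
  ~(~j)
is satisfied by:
  {j: True}


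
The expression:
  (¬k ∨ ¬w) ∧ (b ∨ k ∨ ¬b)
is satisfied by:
  {w: False, k: False}
  {k: True, w: False}
  {w: True, k: False}


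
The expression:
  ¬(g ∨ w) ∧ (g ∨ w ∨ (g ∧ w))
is never true.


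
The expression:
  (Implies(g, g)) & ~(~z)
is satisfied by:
  {z: True}


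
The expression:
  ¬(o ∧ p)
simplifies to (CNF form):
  ¬o ∨ ¬p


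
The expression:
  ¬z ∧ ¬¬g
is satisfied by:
  {g: True, z: False}


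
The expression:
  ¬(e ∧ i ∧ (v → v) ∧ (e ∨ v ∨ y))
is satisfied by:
  {e: False, i: False}
  {i: True, e: False}
  {e: True, i: False}


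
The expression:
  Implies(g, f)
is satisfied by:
  {f: True, g: False}
  {g: False, f: False}
  {g: True, f: True}


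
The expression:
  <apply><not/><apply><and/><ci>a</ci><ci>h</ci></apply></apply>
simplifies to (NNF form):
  <apply><or/><apply><not/><ci>a</ci></apply><apply><not/><ci>h</ci></apply></apply>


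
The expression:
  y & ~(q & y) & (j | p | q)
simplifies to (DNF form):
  (j & y & ~q) | (p & y & ~q)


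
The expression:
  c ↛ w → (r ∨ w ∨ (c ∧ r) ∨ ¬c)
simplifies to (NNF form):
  r ∨ w ∨ ¬c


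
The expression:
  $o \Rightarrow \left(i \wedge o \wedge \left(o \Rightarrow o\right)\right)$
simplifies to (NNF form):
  $i \vee \neg o$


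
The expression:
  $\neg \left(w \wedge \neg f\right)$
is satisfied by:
  {f: True, w: False}
  {w: False, f: False}
  {w: True, f: True}


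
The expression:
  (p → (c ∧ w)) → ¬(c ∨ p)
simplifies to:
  (p ∧ ¬w) ∨ ¬c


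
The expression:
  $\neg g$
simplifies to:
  $\neg g$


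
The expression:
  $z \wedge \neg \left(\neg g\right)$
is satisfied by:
  {z: True, g: True}


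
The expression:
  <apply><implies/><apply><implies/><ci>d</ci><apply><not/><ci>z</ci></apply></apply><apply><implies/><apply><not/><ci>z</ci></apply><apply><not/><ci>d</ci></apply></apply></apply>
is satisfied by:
  {z: True, d: False}
  {d: False, z: False}
  {d: True, z: True}


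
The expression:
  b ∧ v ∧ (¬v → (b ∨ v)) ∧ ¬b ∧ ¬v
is never true.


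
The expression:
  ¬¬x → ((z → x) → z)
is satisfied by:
  {z: True, x: False}
  {x: False, z: False}
  {x: True, z: True}


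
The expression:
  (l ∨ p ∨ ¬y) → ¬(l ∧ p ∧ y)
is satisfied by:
  {l: False, p: False, y: False}
  {y: True, l: False, p: False}
  {p: True, l: False, y: False}
  {y: True, p: True, l: False}
  {l: True, y: False, p: False}
  {y: True, l: True, p: False}
  {p: True, l: True, y: False}


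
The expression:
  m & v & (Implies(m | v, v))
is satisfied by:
  {m: True, v: True}


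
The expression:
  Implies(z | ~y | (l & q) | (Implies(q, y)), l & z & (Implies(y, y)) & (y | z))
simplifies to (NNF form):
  l & z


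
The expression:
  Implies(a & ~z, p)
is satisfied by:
  {z: True, p: True, a: False}
  {z: True, p: False, a: False}
  {p: True, z: False, a: False}
  {z: False, p: False, a: False}
  {a: True, z: True, p: True}
  {a: True, z: True, p: False}
  {a: True, p: True, z: False}


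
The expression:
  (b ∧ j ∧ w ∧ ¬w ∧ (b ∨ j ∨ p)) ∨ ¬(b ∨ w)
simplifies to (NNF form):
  ¬b ∧ ¬w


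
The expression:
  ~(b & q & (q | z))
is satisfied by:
  {q: False, b: False}
  {b: True, q: False}
  {q: True, b: False}


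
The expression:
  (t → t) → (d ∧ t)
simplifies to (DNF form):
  d ∧ t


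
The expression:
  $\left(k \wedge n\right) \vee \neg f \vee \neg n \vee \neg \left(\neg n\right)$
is always true.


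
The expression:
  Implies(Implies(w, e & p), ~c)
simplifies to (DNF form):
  ~c | (w & ~e) | (w & ~p)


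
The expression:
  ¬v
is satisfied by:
  {v: False}


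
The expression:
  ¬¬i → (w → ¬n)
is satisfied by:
  {w: False, n: False, i: False}
  {i: True, w: False, n: False}
  {n: True, w: False, i: False}
  {i: True, n: True, w: False}
  {w: True, i: False, n: False}
  {i: True, w: True, n: False}
  {n: True, w: True, i: False}


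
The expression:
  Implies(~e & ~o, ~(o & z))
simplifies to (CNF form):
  True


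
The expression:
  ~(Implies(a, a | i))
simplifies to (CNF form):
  False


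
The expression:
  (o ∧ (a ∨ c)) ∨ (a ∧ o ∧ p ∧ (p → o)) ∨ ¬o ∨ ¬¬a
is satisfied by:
  {a: True, c: True, o: False}
  {a: True, o: False, c: False}
  {c: True, o: False, a: False}
  {c: False, o: False, a: False}
  {a: True, c: True, o: True}
  {a: True, o: True, c: False}
  {c: True, o: True, a: False}


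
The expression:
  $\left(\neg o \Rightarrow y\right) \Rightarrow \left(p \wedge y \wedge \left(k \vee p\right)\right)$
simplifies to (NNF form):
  $\left(p \wedge y\right) \vee \left(\neg o \wedge \neg y\right)$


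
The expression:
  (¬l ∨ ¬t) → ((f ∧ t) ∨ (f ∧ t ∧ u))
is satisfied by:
  {t: True, l: True, f: True}
  {t: True, l: True, f: False}
  {t: True, f: True, l: False}


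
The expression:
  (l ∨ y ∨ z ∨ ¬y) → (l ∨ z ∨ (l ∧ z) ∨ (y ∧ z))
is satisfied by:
  {z: True, l: True}
  {z: True, l: False}
  {l: True, z: False}


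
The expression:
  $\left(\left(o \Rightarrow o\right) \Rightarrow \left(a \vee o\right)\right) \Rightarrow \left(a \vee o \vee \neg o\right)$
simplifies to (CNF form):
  $\text{True}$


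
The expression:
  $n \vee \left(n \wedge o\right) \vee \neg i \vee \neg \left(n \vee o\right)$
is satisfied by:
  {n: True, o: False, i: False}
  {o: False, i: False, n: False}
  {n: True, i: True, o: False}
  {i: True, o: False, n: False}
  {n: True, o: True, i: False}
  {o: True, n: False, i: False}
  {n: True, i: True, o: True}


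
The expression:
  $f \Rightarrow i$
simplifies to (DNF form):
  $i \vee \neg f$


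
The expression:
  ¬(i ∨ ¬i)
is never true.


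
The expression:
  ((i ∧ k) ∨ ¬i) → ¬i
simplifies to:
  ¬i ∨ ¬k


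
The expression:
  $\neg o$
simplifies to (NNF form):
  $\neg o$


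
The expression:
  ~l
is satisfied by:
  {l: False}


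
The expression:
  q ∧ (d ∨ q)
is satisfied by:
  {q: True}


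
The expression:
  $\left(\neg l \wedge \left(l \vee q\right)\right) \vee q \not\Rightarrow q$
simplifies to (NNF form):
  $q \wedge \neg l$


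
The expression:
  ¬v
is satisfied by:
  {v: False}


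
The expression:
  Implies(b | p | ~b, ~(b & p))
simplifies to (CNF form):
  ~b | ~p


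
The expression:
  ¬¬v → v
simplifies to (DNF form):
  True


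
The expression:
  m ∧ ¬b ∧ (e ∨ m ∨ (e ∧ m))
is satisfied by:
  {m: True, b: False}


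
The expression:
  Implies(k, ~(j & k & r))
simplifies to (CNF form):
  ~j | ~k | ~r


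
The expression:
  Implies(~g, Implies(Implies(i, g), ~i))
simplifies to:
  True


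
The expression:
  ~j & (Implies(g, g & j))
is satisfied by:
  {g: False, j: False}


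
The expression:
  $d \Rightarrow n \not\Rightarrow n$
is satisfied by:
  {d: False}


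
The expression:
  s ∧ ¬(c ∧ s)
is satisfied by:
  {s: True, c: False}


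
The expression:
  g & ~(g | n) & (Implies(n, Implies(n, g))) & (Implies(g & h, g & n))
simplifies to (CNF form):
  False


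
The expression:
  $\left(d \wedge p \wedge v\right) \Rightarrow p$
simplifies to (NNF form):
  $\text{True}$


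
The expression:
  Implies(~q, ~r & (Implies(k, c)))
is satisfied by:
  {q: True, c: True, k: False, r: False}
  {q: True, c: False, k: False, r: False}
  {q: True, k: True, c: True, r: False}
  {q: True, k: True, c: False, r: False}
  {r: True, q: True, c: True, k: False}
  {r: True, q: True, c: False, k: False}
  {r: True, q: True, k: True, c: True}
  {r: True, q: True, k: True, c: False}
  {c: True, q: False, k: False, r: False}
  {q: False, c: False, k: False, r: False}
  {k: True, c: True, q: False, r: False}


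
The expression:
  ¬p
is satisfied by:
  {p: False}


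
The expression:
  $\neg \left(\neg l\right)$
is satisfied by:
  {l: True}


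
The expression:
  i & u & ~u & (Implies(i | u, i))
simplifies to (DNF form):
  False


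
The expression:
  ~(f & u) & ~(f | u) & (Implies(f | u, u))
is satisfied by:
  {u: False, f: False}


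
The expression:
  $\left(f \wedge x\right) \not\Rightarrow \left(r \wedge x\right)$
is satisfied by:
  {x: True, f: True, r: False}


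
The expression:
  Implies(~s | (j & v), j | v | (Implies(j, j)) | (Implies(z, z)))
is always true.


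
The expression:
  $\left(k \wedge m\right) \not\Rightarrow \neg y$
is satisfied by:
  {m: True, y: True, k: True}


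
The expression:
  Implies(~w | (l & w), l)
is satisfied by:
  {l: True, w: True}
  {l: True, w: False}
  {w: True, l: False}


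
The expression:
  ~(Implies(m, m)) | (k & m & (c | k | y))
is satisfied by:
  {m: True, k: True}


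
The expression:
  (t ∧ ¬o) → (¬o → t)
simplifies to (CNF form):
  True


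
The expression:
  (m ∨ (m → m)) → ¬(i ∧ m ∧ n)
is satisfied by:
  {m: False, n: False, i: False}
  {i: True, m: False, n: False}
  {n: True, m: False, i: False}
  {i: True, n: True, m: False}
  {m: True, i: False, n: False}
  {i: True, m: True, n: False}
  {n: True, m: True, i: False}


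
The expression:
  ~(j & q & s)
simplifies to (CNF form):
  ~j | ~q | ~s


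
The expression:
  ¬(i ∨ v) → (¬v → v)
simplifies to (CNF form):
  i ∨ v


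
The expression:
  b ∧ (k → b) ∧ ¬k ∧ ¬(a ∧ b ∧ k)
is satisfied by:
  {b: True, k: False}


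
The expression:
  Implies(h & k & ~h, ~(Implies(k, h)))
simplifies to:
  True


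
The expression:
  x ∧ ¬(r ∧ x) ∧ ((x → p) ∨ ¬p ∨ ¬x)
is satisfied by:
  {x: True, r: False}


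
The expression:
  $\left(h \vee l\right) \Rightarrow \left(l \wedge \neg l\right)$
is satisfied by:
  {h: False, l: False}


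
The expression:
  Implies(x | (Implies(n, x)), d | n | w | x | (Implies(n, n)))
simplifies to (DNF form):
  True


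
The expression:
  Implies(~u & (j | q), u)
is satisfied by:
  {u: True, j: False, q: False}
  {q: True, u: True, j: False}
  {u: True, j: True, q: False}
  {q: True, u: True, j: True}
  {q: False, j: False, u: False}


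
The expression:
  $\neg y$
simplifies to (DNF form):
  $\neg y$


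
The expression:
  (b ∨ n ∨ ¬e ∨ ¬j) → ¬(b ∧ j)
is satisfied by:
  {b: False, j: False}
  {j: True, b: False}
  {b: True, j: False}


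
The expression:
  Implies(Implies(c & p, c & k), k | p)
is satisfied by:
  {k: True, p: True}
  {k: True, p: False}
  {p: True, k: False}


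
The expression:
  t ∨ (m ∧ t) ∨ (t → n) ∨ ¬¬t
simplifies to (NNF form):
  True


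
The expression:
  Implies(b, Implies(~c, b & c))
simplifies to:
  c | ~b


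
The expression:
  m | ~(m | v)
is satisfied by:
  {m: True, v: False}
  {v: False, m: False}
  {v: True, m: True}


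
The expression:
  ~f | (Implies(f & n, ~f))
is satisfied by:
  {n: False, f: False}
  {f: True, n: False}
  {n: True, f: False}


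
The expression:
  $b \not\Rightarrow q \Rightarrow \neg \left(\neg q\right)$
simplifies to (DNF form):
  $q \vee \neg b$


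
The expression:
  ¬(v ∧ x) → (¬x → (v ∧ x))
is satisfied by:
  {x: True}


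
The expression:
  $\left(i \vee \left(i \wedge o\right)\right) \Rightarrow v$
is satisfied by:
  {v: True, i: False}
  {i: False, v: False}
  {i: True, v: True}


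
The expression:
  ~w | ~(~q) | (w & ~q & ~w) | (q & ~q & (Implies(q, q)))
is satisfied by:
  {q: True, w: False}
  {w: False, q: False}
  {w: True, q: True}


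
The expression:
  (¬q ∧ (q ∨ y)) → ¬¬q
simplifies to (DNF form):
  q ∨ ¬y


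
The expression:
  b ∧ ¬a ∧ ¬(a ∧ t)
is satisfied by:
  {b: True, a: False}


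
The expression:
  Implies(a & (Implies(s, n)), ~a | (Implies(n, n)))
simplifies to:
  True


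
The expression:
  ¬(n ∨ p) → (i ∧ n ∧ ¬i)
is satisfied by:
  {n: True, p: True}
  {n: True, p: False}
  {p: True, n: False}


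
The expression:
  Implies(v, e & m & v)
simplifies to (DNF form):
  ~v | (e & m)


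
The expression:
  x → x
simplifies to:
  True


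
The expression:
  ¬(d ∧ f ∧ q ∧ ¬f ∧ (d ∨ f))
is always true.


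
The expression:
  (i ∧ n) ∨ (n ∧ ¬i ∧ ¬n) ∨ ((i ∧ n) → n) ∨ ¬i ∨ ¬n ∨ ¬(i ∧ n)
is always true.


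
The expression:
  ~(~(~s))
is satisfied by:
  {s: False}


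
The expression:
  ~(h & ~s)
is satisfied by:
  {s: True, h: False}
  {h: False, s: False}
  {h: True, s: True}


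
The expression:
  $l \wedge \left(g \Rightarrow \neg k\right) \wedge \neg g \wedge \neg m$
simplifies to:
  $l \wedge \neg g \wedge \neg m$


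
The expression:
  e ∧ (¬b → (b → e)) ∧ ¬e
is never true.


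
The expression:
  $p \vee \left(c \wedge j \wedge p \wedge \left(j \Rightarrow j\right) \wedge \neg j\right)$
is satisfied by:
  {p: True}


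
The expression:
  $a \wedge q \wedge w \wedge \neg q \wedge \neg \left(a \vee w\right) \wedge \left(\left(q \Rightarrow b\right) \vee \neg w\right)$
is never true.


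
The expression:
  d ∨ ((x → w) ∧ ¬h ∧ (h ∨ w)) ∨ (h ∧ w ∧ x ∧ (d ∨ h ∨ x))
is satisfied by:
  {x: True, d: True, w: True, h: False}
  {d: True, w: True, h: False, x: False}
  {x: True, d: True, w: True, h: True}
  {d: True, w: True, h: True, x: False}
  {d: True, x: True, h: False, w: False}
  {d: True, h: False, w: False, x: False}
  {d: True, x: True, h: True, w: False}
  {d: True, h: True, w: False, x: False}
  {x: True, w: True, h: False, d: False}
  {w: True, x: False, h: False, d: False}
  {x: True, w: True, h: True, d: False}


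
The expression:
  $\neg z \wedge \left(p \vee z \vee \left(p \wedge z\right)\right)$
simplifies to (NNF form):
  $p \wedge \neg z$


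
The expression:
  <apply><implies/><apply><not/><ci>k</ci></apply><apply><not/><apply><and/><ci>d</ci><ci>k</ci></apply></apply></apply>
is always true.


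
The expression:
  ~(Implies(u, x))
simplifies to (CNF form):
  u & ~x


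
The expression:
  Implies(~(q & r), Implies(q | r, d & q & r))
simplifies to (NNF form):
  (q & r) | (~q & ~r)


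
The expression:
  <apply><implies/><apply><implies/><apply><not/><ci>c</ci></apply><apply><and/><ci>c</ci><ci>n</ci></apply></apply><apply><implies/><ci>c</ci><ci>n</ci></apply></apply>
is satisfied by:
  {n: True, c: False}
  {c: False, n: False}
  {c: True, n: True}


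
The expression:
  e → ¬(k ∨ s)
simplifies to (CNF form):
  (¬e ∨ ¬k) ∧ (¬e ∨ ¬s)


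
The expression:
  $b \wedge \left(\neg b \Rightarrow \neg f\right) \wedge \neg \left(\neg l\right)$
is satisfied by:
  {b: True, l: True}


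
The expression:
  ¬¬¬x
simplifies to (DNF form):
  ¬x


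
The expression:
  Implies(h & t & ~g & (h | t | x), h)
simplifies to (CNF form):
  True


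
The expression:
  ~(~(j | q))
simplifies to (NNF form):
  j | q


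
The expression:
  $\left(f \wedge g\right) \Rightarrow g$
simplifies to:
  $\text{True}$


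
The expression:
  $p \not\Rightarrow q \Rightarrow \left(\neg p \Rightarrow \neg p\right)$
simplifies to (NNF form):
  $\text{True}$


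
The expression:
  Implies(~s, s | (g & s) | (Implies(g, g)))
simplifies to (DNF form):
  True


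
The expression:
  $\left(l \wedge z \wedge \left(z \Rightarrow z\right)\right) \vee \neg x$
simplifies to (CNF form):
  $\left(l \vee \neg x\right) \wedge \left(z \vee \neg x\right)$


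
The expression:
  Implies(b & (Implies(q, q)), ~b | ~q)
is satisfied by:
  {q: False, b: False}
  {b: True, q: False}
  {q: True, b: False}


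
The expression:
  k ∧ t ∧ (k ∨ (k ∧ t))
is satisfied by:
  {t: True, k: True}


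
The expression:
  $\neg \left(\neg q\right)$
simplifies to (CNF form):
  $q$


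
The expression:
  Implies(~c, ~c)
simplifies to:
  True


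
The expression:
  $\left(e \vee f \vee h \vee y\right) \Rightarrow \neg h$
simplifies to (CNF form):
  $\neg h$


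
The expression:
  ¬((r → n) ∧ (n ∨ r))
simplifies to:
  ¬n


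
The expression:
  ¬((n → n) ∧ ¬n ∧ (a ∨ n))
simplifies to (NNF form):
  n ∨ ¬a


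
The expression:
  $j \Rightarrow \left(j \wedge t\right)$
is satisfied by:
  {t: True, j: False}
  {j: False, t: False}
  {j: True, t: True}


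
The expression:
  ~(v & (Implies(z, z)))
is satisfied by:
  {v: False}


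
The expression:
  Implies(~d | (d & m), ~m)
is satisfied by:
  {m: False}


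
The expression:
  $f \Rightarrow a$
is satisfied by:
  {a: True, f: False}
  {f: False, a: False}
  {f: True, a: True}


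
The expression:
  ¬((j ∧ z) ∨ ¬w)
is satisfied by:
  {w: True, z: False, j: False}
  {w: True, j: True, z: False}
  {w: True, z: True, j: False}


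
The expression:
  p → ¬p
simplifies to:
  ¬p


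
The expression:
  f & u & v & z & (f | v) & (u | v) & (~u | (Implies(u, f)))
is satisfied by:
  {z: True, u: True, f: True, v: True}


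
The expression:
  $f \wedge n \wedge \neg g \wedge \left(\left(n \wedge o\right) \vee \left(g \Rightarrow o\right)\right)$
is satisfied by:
  {f: True, n: True, g: False}


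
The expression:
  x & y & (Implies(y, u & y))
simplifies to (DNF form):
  u & x & y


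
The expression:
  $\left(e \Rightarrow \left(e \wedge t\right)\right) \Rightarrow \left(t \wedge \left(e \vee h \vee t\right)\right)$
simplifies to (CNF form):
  $e \vee t$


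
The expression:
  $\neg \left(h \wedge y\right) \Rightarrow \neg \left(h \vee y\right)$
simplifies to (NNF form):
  $\left(h \wedge y\right) \vee \left(\neg h \wedge \neg y\right)$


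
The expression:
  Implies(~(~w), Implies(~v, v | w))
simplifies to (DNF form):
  True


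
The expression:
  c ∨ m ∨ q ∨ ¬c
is always true.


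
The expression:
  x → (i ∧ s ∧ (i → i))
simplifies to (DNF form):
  (i ∧ s) ∨ ¬x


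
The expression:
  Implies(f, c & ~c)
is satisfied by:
  {f: False}


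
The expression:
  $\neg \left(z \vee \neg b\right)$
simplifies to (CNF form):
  $b \wedge \neg z$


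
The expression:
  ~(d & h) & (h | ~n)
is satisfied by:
  {n: False, d: False, h: False}
  {h: True, n: False, d: False}
  {d: True, n: False, h: False}
  {h: True, n: True, d: False}


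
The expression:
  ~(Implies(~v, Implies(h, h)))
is never true.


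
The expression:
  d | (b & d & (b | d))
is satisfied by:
  {d: True}


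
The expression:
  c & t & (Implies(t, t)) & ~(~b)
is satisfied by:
  {t: True, c: True, b: True}


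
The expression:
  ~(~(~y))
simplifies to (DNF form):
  ~y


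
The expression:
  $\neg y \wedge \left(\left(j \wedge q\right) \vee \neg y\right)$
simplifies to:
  $\neg y$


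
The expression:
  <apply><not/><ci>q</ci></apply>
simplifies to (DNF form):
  <apply><not/><ci>q</ci></apply>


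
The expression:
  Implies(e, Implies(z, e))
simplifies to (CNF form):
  True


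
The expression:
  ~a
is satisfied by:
  {a: False}


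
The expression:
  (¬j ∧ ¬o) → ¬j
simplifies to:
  True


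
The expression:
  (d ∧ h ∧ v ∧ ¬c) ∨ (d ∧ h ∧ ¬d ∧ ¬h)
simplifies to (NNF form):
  d ∧ h ∧ v ∧ ¬c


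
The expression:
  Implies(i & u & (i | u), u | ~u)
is always true.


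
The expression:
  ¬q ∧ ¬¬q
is never true.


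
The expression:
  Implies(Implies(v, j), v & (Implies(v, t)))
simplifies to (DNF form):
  (t & v) | (v & ~j)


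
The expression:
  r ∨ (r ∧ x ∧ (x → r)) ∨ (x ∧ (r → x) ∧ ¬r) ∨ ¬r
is always true.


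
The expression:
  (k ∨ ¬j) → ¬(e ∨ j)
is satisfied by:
  {j: False, e: False, k: False}
  {k: True, j: False, e: False}
  {j: True, k: False, e: False}
  {e: True, j: True, k: False}


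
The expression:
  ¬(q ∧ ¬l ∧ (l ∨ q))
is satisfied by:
  {l: True, q: False}
  {q: False, l: False}
  {q: True, l: True}


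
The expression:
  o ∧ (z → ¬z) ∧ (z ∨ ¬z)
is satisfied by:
  {o: True, z: False}


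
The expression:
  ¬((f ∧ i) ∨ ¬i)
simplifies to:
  i ∧ ¬f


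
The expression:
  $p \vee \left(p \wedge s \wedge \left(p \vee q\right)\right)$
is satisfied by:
  {p: True}


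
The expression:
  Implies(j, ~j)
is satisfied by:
  {j: False}


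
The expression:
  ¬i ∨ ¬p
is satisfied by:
  {p: False, i: False}
  {i: True, p: False}
  {p: True, i: False}


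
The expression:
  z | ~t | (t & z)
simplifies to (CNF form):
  z | ~t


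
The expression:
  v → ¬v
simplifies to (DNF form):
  ¬v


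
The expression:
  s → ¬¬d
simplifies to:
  d ∨ ¬s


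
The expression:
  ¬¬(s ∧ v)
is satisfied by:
  {s: True, v: True}


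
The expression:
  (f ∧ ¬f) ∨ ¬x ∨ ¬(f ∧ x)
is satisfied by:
  {x: False, f: False}
  {f: True, x: False}
  {x: True, f: False}


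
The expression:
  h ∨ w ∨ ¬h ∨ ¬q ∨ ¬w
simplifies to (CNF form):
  True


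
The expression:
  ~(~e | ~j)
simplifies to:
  e & j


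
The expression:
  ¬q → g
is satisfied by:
  {q: True, g: True}
  {q: True, g: False}
  {g: True, q: False}


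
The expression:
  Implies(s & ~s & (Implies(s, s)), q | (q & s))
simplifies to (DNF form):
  True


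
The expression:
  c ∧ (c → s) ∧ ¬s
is never true.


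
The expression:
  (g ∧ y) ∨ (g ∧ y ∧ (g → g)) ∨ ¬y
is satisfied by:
  {g: True, y: False}
  {y: False, g: False}
  {y: True, g: True}


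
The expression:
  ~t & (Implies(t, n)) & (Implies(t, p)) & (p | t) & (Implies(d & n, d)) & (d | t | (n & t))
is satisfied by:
  {p: True, d: True, t: False}


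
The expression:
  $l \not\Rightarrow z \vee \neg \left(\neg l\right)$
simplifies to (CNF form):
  $l$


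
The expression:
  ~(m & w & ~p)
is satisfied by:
  {p: True, w: False, m: False}
  {w: False, m: False, p: False}
  {p: True, m: True, w: False}
  {m: True, w: False, p: False}
  {p: True, w: True, m: False}
  {w: True, p: False, m: False}
  {p: True, m: True, w: True}


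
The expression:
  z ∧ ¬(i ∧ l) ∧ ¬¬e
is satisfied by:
  {z: True, e: True, l: False, i: False}
  {z: True, e: True, i: True, l: False}
  {z: True, e: True, l: True, i: False}


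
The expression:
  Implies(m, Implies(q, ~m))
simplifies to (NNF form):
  ~m | ~q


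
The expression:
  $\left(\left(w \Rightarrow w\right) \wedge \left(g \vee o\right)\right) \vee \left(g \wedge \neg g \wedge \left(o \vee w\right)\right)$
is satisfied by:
  {o: True, g: True}
  {o: True, g: False}
  {g: True, o: False}


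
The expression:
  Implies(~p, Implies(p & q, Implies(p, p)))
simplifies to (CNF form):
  True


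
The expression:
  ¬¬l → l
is always true.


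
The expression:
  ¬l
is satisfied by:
  {l: False}


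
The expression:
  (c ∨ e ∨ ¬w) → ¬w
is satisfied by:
  {e: False, w: False, c: False}
  {c: True, e: False, w: False}
  {e: True, c: False, w: False}
  {c: True, e: True, w: False}
  {w: True, c: False, e: False}


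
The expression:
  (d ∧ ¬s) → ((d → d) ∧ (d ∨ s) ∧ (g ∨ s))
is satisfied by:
  {g: True, s: True, d: False}
  {g: True, s: False, d: False}
  {s: True, g: False, d: False}
  {g: False, s: False, d: False}
  {d: True, g: True, s: True}
  {d: True, g: True, s: False}
  {d: True, s: True, g: False}


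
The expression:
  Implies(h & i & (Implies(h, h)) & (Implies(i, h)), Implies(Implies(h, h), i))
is always true.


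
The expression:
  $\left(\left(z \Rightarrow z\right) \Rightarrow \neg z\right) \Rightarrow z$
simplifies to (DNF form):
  $z$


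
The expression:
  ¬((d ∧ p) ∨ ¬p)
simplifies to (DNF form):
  p ∧ ¬d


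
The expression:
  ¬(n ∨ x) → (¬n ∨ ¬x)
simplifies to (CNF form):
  True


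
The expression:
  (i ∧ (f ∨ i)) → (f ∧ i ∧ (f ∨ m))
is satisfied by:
  {f: True, i: False}
  {i: False, f: False}
  {i: True, f: True}


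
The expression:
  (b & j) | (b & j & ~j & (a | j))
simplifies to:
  b & j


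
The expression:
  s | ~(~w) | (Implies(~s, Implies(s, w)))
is always true.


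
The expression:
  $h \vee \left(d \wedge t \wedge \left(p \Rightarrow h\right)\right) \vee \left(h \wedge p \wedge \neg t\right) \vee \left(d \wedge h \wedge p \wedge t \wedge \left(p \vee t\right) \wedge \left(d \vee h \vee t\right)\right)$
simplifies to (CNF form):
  $\left(d \vee h\right) \wedge \left(h \vee t\right) \wedge \left(h \vee \neg p\right)$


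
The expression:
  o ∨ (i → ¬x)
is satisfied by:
  {o: True, x: False, i: False}
  {o: False, x: False, i: False}
  {i: True, o: True, x: False}
  {i: True, o: False, x: False}
  {x: True, o: True, i: False}
  {x: True, o: False, i: False}
  {x: True, i: True, o: True}


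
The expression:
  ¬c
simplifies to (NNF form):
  ¬c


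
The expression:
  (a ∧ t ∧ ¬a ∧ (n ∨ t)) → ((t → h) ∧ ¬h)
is always true.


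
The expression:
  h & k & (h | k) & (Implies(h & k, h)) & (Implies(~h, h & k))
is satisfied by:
  {h: True, k: True}


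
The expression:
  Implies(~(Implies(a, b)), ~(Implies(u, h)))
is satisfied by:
  {b: True, u: True, h: False, a: False}
  {b: True, u: False, h: False, a: False}
  {b: True, h: True, u: True, a: False}
  {b: True, h: True, u: False, a: False}
  {u: True, b: False, h: False, a: False}
  {b: False, u: False, h: False, a: False}
  {h: True, u: True, b: False, a: False}
  {h: True, b: False, u: False, a: False}
  {b: True, a: True, u: True, h: False}
  {b: True, a: True, u: False, h: False}
  {b: True, a: True, h: True, u: True}
  {b: True, a: True, h: True, u: False}
  {a: True, u: True, h: False, b: False}


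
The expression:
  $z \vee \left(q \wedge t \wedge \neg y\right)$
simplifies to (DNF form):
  $z \vee \left(q \wedge t \wedge \neg y\right)$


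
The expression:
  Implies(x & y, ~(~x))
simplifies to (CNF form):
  True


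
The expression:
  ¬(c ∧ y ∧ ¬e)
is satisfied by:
  {e: True, c: False, y: False}
  {c: False, y: False, e: False}
  {y: True, e: True, c: False}
  {y: True, c: False, e: False}
  {e: True, c: True, y: False}
  {c: True, e: False, y: False}
  {y: True, c: True, e: True}


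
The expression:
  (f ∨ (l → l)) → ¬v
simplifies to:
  ¬v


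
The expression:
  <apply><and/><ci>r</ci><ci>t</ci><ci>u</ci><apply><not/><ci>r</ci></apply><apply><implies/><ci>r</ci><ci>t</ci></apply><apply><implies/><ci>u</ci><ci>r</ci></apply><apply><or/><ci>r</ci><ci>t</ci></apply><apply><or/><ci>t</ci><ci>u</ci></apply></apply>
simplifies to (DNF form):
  <false/>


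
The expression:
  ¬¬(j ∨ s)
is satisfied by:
  {s: True, j: True}
  {s: True, j: False}
  {j: True, s: False}


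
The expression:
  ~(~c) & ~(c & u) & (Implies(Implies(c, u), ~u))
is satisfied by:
  {c: True, u: False}


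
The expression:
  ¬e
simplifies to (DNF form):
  ¬e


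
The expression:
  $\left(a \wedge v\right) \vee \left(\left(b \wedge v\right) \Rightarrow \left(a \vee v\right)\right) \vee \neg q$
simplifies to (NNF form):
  $\text{True}$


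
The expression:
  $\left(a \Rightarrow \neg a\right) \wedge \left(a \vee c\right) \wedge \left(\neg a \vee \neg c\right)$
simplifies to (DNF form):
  $c \wedge \neg a$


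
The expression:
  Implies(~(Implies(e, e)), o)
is always true.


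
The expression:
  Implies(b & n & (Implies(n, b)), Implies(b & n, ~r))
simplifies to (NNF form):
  ~b | ~n | ~r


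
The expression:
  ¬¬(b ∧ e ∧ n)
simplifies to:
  b ∧ e ∧ n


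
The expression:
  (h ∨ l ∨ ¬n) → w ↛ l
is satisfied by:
  {n: True, w: True, h: False, l: False}
  {w: True, n: False, h: False, l: False}
  {n: True, w: True, h: True, l: False}
  {w: True, h: True, n: False, l: False}
  {n: True, h: False, w: False, l: False}


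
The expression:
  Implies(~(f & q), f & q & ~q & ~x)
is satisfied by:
  {f: True, q: True}


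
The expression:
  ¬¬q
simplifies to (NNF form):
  q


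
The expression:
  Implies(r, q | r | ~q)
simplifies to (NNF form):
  True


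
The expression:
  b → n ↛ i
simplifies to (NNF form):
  (n ∧ ¬i) ∨ ¬b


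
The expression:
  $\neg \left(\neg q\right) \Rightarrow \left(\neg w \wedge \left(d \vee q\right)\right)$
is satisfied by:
  {w: False, q: False}
  {q: True, w: False}
  {w: True, q: False}


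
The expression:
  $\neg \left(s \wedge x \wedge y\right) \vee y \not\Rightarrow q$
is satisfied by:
  {s: False, q: False, x: False, y: False}
  {y: True, s: False, q: False, x: False}
  {x: True, s: False, q: False, y: False}
  {y: True, x: True, s: False, q: False}
  {q: True, y: False, s: False, x: False}
  {y: True, q: True, s: False, x: False}
  {x: True, q: True, y: False, s: False}
  {y: True, x: True, q: True, s: False}
  {s: True, x: False, q: False, y: False}
  {y: True, s: True, x: False, q: False}
  {x: True, s: True, y: False, q: False}
  {y: True, x: True, s: True, q: False}
  {q: True, s: True, x: False, y: False}
  {y: True, q: True, s: True, x: False}
  {x: True, q: True, s: True, y: False}


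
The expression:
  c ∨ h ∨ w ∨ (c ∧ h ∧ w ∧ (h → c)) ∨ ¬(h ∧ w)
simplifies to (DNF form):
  True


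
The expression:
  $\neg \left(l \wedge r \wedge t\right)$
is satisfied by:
  {l: False, t: False, r: False}
  {r: True, l: False, t: False}
  {t: True, l: False, r: False}
  {r: True, t: True, l: False}
  {l: True, r: False, t: False}
  {r: True, l: True, t: False}
  {t: True, l: True, r: False}


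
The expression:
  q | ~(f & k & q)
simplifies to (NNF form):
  True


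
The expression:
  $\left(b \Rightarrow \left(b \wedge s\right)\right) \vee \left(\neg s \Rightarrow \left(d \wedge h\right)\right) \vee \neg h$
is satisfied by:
  {d: True, s: True, h: False, b: False}
  {d: True, h: False, s: False, b: False}
  {s: True, d: False, h: False, b: False}
  {d: False, h: False, s: False, b: False}
  {b: True, d: True, s: True, h: False}
  {b: True, d: True, h: False, s: False}
  {b: True, s: True, d: False, h: False}
  {b: True, d: False, h: False, s: False}
  {d: True, h: True, s: True, b: False}
  {d: True, h: True, b: False, s: False}
  {h: True, s: True, b: False, d: False}
  {h: True, b: False, s: False, d: False}
  {d: True, h: True, b: True, s: True}
  {d: True, h: True, b: True, s: False}
  {h: True, b: True, s: True, d: False}


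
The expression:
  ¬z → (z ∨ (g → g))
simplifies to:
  True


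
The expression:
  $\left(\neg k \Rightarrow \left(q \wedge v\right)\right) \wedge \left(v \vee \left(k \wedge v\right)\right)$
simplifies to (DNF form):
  $\left(k \wedge v\right) \vee \left(q \wedge v\right)$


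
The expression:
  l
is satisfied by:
  {l: True}


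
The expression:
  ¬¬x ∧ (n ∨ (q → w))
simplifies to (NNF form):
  x ∧ (n ∨ w ∨ ¬q)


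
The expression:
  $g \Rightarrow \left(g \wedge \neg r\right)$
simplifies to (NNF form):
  $\neg g \vee \neg r$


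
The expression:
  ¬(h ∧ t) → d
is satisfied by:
  {d: True, t: True, h: True}
  {d: True, t: True, h: False}
  {d: True, h: True, t: False}
  {d: True, h: False, t: False}
  {t: True, h: True, d: False}


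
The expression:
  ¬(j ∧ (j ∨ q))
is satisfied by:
  {j: False}


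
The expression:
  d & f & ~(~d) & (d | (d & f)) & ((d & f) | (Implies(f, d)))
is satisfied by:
  {d: True, f: True}


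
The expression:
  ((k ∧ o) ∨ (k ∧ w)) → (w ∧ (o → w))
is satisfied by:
  {w: True, k: False, o: False}
  {k: False, o: False, w: False}
  {w: True, o: True, k: False}
  {o: True, k: False, w: False}
  {w: True, k: True, o: False}
  {k: True, w: False, o: False}
  {w: True, o: True, k: True}


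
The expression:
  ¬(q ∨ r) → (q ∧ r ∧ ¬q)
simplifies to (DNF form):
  q ∨ r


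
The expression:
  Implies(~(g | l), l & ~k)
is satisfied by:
  {l: True, g: True}
  {l: True, g: False}
  {g: True, l: False}


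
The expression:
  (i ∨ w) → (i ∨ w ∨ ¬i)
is always true.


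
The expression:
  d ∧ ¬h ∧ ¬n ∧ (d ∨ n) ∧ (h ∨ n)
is never true.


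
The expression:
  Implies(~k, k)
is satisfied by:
  {k: True}


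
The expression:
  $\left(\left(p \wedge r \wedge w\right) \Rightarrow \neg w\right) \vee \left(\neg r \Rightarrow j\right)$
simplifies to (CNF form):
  $\text{True}$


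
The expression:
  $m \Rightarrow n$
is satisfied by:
  {n: True, m: False}
  {m: False, n: False}
  {m: True, n: True}


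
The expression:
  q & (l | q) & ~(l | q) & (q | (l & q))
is never true.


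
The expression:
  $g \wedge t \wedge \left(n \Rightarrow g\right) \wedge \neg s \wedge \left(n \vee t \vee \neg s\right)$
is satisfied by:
  {t: True, g: True, s: False}


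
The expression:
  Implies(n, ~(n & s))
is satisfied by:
  {s: False, n: False}
  {n: True, s: False}
  {s: True, n: False}


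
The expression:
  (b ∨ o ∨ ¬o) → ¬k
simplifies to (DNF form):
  ¬k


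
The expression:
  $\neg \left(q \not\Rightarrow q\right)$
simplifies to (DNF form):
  $\text{True}$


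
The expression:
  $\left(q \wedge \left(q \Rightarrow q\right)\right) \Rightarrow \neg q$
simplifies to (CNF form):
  $\neg q$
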